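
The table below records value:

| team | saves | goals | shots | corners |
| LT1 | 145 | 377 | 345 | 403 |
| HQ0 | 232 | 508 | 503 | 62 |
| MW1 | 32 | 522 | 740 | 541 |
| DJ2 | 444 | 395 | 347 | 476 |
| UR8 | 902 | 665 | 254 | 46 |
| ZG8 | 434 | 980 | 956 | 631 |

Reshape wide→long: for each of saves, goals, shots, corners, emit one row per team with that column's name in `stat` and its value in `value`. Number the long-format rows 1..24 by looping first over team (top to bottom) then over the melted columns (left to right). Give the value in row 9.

24 rows total (6 × 4). Row 9: index ⌊(9-1)/4⌋ = 2 into team → MW1; (9-1) mod 4 = 0 into the melted columns → saves.
So row 9 is (MW1, saves, 32); value = 32.

32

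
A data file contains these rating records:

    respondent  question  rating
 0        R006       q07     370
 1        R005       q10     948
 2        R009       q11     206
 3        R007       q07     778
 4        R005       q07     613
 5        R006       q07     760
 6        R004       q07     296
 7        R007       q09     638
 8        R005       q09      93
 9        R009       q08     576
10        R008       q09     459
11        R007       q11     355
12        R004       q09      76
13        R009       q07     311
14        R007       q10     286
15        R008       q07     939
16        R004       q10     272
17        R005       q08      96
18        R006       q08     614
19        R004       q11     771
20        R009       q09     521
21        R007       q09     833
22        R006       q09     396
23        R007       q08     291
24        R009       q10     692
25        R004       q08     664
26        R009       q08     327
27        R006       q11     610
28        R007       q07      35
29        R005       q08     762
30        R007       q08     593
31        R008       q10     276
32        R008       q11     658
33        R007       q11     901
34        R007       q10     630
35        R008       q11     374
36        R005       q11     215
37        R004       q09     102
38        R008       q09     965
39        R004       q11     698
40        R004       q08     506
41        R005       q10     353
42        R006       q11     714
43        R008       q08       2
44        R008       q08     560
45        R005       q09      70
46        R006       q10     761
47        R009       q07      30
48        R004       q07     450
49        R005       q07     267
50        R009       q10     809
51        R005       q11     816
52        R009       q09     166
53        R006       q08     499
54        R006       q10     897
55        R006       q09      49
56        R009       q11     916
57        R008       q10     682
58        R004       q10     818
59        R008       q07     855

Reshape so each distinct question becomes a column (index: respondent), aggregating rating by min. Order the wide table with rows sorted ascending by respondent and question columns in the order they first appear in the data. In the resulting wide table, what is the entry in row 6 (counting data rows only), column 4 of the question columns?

With rows sorted ascending by respondent, row 6 is respondent=R009. question columns in first-appearance order: q07, q10, q11, q09, q08; column 4 is q09.
Long rows with respondent=R009, question=q09: min(521, 166) = 166.

166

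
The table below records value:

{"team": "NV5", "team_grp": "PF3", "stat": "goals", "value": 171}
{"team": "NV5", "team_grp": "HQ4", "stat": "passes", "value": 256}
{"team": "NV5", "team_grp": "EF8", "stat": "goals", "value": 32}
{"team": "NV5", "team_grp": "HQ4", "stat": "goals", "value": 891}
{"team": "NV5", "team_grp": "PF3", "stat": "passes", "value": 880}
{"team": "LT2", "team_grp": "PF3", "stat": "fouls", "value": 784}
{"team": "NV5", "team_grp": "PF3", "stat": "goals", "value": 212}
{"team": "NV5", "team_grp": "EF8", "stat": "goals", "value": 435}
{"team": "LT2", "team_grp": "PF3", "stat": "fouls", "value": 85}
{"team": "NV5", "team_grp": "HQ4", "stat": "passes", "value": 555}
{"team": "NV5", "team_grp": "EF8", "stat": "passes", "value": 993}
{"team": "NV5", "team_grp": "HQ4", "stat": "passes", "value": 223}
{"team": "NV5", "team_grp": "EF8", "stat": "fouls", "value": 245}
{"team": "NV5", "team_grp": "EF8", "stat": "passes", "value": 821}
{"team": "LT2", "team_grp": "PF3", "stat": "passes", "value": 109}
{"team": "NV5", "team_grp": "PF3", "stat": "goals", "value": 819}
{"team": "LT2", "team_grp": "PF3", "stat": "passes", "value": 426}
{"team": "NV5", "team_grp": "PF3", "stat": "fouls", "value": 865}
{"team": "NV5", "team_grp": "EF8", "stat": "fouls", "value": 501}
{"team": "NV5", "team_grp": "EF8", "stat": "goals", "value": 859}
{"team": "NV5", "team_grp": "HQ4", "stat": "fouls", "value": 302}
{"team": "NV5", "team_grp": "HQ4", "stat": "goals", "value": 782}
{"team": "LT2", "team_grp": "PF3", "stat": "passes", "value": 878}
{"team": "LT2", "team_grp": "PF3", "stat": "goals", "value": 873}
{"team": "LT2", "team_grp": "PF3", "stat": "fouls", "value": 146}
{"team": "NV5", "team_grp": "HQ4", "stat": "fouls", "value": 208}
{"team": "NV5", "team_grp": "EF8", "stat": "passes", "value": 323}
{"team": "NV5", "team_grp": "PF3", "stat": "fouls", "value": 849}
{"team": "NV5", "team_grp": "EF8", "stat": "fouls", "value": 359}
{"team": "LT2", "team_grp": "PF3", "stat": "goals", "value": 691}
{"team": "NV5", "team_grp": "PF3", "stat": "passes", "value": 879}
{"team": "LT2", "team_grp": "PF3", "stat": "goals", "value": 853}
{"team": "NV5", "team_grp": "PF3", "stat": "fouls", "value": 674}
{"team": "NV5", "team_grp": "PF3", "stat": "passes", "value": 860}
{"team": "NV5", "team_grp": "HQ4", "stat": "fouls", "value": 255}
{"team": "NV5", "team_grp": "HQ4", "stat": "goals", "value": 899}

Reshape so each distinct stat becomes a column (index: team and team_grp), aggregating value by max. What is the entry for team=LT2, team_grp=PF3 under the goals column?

873

Rows with team=LT2, team_grp=PF3 and stat=goals: value values are 873, 691, 853.
max(873, 691, 853) = 873.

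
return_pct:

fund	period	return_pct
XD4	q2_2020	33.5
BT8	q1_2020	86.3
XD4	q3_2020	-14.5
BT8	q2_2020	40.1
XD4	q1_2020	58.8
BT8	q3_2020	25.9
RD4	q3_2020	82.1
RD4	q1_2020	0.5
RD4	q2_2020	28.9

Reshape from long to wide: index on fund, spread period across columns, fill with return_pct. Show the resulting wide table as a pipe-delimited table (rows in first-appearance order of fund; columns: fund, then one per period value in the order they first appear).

| fund | q2_2020 | q1_2020 | q3_2020 |
| XD4 | 33.5 | 58.8 | -14.5 |
| BT8 | 40.1 | 86.3 | 25.9 |
| RD4 | 28.9 | 0.5 | 82.1 |

Columns: fund plus the 3 distinct period values (q2_2020, q1_2020, q3_2020).
For example, row XD4 column q2_2020 takes return_pct=33.5 from the long row (XD4, q2_2020).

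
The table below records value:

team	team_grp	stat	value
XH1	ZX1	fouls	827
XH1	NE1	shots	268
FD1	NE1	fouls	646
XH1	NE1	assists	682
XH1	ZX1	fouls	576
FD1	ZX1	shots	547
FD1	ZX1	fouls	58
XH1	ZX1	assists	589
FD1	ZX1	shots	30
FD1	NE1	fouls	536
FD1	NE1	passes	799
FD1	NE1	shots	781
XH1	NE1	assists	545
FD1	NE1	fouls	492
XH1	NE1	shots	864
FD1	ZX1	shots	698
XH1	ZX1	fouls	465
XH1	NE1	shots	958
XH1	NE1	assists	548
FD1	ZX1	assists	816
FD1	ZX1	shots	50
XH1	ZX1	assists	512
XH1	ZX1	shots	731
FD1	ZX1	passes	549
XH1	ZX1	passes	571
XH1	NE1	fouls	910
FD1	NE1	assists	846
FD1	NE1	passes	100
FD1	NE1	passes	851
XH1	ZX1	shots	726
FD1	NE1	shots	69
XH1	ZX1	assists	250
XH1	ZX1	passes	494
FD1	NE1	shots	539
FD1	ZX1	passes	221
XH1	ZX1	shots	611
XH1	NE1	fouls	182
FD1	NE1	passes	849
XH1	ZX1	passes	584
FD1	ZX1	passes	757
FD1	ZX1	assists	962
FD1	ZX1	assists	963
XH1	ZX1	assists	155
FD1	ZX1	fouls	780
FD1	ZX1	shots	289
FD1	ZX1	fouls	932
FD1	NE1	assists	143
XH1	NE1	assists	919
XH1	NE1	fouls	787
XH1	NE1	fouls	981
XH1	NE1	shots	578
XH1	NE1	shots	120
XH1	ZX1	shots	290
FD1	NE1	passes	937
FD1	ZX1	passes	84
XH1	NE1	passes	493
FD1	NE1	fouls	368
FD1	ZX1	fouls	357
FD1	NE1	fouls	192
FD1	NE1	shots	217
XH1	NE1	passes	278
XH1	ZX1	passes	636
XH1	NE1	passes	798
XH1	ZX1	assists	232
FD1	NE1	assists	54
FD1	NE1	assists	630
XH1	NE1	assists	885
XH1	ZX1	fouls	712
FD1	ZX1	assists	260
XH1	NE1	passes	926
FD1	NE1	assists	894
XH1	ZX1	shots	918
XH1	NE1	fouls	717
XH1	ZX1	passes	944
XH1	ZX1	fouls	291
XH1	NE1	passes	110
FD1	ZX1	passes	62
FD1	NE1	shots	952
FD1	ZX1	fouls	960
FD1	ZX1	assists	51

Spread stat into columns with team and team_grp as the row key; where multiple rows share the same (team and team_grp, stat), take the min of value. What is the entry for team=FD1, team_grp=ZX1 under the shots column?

Rows with team=FD1, team_grp=ZX1 and stat=shots: value values are 547, 30, 698, 50, 289.
min(547, 30, 698, 50, 289) = 30.

30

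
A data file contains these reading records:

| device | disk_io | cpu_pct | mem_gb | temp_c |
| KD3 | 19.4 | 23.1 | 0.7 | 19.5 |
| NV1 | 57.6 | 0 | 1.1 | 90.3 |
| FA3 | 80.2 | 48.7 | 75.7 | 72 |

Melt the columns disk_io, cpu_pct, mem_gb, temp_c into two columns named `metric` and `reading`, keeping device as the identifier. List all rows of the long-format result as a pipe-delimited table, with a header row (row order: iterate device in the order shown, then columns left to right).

Each (device, column) pair becomes one row: 3 × 4 = 12 rows.
For example, (KD3, disk_io) → reading=19.4.

| device | metric | reading |
| KD3 | disk_io | 19.4 |
| KD3 | cpu_pct | 23.1 |
| KD3 | mem_gb | 0.7 |
| KD3 | temp_c | 19.5 |
| NV1 | disk_io | 57.6 |
| NV1 | cpu_pct | 0 |
| NV1 | mem_gb | 1.1 |
| NV1 | temp_c | 90.3 |
| FA3 | disk_io | 80.2 |
| FA3 | cpu_pct | 48.7 |
| FA3 | mem_gb | 75.7 |
| FA3 | temp_c | 72 |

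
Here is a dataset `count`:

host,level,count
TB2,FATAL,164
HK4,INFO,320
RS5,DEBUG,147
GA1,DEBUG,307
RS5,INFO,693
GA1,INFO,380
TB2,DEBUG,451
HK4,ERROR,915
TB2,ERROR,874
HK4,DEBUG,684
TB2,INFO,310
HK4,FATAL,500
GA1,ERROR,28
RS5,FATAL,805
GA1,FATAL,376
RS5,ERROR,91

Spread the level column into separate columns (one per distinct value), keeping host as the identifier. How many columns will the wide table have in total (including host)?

1 column for host plus 4 distinct level values → 5 columns.

5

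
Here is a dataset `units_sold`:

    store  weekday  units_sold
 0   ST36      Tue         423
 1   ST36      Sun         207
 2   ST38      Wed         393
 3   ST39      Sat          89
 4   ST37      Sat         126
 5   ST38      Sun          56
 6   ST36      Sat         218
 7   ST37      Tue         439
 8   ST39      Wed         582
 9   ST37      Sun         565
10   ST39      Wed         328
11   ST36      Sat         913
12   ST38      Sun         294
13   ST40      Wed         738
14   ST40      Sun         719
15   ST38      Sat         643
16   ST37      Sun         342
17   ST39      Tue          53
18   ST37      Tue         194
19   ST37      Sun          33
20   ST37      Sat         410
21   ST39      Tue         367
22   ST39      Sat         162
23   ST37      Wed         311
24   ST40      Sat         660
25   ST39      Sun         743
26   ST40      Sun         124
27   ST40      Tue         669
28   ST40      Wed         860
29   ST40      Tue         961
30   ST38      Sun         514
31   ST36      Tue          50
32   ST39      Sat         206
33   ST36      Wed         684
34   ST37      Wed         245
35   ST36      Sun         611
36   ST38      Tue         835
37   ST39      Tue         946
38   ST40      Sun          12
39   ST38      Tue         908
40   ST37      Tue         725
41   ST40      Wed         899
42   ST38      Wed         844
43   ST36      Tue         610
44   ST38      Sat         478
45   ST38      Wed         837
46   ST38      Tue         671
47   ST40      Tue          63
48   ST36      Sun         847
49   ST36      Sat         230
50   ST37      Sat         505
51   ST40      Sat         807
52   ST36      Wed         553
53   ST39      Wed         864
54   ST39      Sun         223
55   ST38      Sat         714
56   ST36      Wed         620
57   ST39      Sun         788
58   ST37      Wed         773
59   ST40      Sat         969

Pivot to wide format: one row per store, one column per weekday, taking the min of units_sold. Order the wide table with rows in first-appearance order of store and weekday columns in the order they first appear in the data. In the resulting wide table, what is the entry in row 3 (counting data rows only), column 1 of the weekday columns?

With rows in first-appearance order of store, row 3 is store=ST39. weekday columns in first-appearance order: Tue, Sun, Wed, Sat; column 1 is Tue.
Long rows with store=ST39, weekday=Tue: min(53, 367, 946) = 53.

53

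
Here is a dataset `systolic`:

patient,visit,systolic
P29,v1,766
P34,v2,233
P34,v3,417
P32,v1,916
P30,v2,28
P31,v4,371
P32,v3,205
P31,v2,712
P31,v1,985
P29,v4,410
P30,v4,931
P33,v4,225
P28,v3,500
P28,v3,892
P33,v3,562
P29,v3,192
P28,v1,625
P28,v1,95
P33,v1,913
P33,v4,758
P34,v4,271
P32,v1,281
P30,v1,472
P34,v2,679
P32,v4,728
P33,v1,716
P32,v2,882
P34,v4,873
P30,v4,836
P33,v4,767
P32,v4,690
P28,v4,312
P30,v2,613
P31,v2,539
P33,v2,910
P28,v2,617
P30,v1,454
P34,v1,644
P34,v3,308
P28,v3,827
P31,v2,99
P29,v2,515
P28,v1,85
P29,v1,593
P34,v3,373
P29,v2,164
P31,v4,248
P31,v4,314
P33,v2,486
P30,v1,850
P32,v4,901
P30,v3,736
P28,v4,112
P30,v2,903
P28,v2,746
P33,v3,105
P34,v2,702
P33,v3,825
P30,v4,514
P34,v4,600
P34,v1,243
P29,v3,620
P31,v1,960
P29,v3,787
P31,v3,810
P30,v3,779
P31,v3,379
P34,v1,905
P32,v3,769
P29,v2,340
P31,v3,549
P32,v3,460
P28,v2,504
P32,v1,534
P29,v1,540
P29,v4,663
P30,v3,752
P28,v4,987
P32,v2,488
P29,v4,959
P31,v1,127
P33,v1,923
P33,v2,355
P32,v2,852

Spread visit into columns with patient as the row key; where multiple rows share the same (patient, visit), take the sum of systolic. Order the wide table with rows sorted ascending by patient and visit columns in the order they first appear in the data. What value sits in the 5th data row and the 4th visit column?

2319

With rows sorted ascending by patient, row 5 is patient=P32. visit columns in first-appearance order: v1, v2, v3, v4; column 4 is v4.
Long rows with patient=P32, visit=v4: 728 + 690 + 901 = 2319.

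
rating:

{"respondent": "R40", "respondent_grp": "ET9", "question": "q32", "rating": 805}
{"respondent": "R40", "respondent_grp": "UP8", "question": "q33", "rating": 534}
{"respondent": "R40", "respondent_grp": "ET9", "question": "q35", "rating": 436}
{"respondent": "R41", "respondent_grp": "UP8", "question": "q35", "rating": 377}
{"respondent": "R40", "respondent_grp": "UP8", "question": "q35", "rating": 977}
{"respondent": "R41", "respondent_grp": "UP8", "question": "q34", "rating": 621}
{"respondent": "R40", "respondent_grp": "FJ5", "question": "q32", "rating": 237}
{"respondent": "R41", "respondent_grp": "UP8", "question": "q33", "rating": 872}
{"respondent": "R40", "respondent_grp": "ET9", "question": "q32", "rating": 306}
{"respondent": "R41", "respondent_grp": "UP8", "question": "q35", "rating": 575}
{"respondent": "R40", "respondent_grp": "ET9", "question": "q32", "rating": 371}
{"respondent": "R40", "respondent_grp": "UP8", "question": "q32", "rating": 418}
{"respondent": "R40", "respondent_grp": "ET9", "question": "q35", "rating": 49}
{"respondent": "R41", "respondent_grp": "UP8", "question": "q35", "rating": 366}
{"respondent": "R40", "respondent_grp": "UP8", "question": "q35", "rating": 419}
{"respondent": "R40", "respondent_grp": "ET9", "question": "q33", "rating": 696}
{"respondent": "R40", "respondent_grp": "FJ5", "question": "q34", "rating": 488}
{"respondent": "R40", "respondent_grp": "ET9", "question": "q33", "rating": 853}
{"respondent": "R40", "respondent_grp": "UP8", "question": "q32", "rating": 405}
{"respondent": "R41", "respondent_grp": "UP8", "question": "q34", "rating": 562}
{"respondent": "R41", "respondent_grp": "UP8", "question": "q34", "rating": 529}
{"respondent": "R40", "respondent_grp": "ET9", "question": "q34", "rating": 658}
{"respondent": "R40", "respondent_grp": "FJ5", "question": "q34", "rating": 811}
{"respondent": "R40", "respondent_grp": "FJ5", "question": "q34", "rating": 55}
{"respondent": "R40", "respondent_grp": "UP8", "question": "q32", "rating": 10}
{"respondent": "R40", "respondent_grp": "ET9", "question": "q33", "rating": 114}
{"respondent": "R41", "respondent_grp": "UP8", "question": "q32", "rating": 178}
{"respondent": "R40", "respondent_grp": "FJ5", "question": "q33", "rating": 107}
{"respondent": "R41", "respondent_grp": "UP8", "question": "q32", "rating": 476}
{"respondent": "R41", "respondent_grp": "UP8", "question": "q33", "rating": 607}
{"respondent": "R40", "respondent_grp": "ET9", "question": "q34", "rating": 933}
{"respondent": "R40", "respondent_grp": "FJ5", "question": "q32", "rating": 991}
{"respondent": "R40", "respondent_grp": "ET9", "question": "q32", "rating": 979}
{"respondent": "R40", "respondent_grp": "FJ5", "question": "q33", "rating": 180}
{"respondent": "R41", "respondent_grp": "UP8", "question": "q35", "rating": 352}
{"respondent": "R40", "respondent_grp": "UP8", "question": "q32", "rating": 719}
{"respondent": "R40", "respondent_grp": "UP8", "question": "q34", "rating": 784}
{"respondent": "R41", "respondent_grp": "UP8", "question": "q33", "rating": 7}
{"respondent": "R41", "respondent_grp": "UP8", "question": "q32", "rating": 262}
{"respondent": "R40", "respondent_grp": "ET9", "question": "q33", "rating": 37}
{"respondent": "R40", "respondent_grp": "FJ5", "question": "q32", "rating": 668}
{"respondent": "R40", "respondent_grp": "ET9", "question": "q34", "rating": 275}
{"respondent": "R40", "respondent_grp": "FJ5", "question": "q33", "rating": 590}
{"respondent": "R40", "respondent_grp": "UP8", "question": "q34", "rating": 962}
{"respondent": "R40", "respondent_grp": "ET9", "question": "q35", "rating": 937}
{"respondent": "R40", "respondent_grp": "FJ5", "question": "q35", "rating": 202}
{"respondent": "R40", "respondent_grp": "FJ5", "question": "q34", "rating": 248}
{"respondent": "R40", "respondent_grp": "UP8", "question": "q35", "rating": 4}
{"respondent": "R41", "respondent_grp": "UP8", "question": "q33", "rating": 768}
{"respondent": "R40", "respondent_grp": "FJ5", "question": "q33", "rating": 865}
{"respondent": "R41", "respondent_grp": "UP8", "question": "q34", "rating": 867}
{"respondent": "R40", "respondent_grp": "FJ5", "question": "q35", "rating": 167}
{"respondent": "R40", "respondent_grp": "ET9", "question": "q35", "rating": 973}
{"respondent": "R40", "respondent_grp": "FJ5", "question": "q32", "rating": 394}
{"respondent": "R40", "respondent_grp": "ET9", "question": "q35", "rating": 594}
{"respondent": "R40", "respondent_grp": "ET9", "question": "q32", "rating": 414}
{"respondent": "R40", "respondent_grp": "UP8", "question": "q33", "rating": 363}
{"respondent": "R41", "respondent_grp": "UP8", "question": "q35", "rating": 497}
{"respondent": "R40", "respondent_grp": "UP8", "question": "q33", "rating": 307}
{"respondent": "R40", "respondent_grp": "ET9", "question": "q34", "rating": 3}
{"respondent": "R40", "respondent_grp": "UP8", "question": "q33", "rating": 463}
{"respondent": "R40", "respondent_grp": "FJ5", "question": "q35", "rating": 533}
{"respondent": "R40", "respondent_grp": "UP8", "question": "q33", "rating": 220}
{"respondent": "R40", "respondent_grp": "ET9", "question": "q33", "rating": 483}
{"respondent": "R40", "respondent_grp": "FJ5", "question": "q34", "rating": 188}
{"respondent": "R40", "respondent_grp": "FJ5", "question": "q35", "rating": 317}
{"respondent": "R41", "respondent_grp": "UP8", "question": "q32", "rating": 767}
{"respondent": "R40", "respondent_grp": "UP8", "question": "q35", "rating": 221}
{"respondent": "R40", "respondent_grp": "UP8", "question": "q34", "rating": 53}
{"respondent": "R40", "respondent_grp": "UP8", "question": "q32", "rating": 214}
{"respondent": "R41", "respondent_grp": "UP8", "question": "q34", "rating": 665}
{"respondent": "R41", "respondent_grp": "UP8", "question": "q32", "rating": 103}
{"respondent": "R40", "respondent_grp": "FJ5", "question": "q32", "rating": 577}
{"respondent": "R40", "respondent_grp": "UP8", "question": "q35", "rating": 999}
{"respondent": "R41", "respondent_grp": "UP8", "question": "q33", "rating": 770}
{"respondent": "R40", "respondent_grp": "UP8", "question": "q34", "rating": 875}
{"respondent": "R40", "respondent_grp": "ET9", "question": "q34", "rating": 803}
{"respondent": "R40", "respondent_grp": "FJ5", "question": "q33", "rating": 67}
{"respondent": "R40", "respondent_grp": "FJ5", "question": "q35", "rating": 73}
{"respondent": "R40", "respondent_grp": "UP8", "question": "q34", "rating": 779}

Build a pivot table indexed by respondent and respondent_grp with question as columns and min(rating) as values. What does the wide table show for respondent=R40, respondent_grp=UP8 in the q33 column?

Rows with respondent=R40, respondent_grp=UP8 and question=q33: rating values are 534, 363, 307, 463, 220.
min(534, 363, 307, 463, 220) = 220.

220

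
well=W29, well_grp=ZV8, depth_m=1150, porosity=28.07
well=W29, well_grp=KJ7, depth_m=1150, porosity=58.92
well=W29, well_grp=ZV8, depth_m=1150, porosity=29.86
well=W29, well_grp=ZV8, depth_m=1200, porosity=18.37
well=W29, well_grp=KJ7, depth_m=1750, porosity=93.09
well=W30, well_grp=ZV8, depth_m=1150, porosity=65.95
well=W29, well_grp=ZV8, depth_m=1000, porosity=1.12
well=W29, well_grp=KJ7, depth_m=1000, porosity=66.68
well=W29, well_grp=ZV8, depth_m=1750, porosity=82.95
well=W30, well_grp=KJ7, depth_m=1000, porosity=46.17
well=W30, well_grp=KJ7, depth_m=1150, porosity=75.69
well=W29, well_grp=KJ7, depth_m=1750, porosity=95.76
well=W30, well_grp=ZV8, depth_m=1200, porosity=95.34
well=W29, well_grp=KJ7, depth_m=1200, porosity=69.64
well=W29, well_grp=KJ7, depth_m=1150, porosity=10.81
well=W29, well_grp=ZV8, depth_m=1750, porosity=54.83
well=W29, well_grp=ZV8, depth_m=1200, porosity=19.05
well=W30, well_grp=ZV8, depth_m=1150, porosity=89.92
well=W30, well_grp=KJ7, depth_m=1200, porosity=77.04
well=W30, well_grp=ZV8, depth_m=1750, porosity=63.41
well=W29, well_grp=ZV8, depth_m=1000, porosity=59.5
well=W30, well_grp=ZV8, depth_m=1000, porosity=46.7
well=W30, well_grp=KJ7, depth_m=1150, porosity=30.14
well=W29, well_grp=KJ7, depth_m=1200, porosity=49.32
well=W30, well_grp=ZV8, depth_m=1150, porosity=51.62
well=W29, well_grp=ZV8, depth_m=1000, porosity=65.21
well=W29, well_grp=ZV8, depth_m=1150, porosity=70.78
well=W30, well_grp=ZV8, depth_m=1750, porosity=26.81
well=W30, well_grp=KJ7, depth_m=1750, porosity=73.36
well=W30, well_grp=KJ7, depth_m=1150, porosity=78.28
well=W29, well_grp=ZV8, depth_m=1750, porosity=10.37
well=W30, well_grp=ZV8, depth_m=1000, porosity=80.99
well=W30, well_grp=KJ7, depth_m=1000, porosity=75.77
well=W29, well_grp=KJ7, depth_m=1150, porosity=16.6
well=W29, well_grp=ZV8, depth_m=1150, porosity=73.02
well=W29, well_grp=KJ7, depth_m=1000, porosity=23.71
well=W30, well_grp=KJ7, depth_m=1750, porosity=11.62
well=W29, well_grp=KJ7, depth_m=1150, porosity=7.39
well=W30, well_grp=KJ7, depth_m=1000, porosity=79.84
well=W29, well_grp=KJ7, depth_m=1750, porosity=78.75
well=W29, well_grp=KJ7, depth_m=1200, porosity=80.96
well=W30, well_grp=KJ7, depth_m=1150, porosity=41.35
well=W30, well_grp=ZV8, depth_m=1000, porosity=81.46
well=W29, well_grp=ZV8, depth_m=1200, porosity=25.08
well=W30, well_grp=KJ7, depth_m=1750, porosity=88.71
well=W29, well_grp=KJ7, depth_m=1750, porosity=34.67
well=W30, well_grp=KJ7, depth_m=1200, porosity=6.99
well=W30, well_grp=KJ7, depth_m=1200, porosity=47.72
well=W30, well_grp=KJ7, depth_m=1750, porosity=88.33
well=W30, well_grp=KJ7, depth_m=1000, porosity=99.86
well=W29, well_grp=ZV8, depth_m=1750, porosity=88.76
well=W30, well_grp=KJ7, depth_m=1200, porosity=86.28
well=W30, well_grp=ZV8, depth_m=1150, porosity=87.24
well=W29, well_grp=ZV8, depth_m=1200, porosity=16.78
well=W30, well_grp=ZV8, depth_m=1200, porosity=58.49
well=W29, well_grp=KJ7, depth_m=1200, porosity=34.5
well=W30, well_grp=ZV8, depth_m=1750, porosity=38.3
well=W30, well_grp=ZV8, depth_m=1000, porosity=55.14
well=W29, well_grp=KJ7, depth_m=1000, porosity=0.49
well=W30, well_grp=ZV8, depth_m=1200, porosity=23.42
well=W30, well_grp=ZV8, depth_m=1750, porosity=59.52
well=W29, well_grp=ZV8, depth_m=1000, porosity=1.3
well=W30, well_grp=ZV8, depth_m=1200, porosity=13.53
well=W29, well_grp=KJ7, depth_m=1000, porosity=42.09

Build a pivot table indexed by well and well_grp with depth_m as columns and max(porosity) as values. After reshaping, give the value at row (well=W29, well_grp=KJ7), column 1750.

95.76

Rows with well=W29, well_grp=KJ7 and depth_m=1750: porosity values are 93.09, 95.76, 78.75, 34.67.
max(93.09, 95.76, 78.75, 34.67) = 95.76.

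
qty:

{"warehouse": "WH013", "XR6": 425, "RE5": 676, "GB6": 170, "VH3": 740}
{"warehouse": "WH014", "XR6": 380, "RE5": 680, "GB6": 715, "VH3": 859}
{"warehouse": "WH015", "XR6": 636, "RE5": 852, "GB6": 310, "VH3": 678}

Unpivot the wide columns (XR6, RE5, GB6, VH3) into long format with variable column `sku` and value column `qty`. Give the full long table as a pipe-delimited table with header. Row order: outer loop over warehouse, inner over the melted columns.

Each (warehouse, column) pair becomes one row: 3 × 4 = 12 rows.
For example, (WH013, XR6) → qty=425.

| warehouse | sku | qty |
| WH013 | XR6 | 425 |
| WH013 | RE5 | 676 |
| WH013 | GB6 | 170 |
| WH013 | VH3 | 740 |
| WH014 | XR6 | 380 |
| WH014 | RE5 | 680 |
| WH014 | GB6 | 715 |
| WH014 | VH3 | 859 |
| WH015 | XR6 | 636 |
| WH015 | RE5 | 852 |
| WH015 | GB6 | 310 |
| WH015 | VH3 | 678 |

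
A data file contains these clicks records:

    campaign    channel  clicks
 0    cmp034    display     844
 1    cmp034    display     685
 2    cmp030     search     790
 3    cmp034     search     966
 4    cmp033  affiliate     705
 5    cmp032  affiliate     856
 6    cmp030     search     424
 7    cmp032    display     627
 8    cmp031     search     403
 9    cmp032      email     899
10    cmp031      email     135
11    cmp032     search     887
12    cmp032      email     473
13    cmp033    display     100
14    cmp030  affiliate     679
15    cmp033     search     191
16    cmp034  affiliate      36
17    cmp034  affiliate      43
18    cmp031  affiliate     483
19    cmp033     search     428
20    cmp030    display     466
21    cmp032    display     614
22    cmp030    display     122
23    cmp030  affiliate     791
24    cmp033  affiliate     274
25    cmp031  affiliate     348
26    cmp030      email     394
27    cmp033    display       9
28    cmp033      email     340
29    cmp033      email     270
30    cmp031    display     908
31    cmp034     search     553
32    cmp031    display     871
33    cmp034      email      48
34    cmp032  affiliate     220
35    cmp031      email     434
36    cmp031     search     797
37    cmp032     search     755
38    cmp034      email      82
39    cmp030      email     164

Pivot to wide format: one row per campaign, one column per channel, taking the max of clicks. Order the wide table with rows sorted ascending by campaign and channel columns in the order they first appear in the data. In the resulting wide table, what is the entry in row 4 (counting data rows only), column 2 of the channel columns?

With rows sorted ascending by campaign, row 4 is campaign=cmp033. channel columns in first-appearance order: display, search, affiliate, email; column 2 is search.
Long rows with campaign=cmp033, channel=search: max(191, 428) = 428.

428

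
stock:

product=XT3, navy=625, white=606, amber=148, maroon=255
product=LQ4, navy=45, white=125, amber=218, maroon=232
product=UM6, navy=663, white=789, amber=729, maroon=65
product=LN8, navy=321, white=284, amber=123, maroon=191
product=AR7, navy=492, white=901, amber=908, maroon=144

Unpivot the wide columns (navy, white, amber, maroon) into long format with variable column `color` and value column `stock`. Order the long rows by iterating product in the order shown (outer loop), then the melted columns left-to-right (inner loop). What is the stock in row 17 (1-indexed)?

492

20 rows total (5 × 4). Row 17: index ⌊(17-1)/4⌋ = 4 into product → AR7; (17-1) mod 4 = 0 into the melted columns → navy.
So row 17 is (AR7, navy, 492); stock = 492.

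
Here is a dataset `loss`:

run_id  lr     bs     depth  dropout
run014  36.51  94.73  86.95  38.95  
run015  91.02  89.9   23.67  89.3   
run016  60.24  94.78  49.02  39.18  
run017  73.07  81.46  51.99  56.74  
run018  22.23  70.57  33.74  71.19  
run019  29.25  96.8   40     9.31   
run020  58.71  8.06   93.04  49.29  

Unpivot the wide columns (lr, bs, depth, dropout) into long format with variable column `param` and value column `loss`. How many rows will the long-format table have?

28

7 run_id values × 4 melted columns = 28 rows.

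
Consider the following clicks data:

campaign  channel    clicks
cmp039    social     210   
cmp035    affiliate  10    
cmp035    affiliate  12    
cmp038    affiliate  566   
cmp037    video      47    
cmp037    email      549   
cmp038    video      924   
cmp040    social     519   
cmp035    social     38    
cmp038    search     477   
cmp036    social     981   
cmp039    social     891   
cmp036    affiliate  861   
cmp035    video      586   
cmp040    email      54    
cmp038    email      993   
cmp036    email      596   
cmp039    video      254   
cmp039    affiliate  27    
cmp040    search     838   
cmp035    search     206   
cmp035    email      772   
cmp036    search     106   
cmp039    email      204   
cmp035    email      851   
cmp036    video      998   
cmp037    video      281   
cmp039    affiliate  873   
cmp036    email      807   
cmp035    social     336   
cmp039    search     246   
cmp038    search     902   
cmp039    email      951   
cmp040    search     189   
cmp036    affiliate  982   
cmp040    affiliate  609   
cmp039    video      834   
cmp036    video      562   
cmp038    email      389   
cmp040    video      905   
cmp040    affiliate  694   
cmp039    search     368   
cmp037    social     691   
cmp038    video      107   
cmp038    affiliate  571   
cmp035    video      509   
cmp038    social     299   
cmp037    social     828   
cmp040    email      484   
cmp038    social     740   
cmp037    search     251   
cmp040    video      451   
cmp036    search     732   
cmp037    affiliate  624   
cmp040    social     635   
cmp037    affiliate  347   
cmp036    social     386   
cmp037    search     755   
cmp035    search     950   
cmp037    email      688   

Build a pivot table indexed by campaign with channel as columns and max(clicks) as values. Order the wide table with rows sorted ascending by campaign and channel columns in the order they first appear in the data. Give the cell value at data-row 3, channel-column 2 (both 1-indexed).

With rows sorted ascending by campaign, row 3 is campaign=cmp037. channel columns in first-appearance order: social, affiliate, video, email, search; column 2 is affiliate.
Long rows with campaign=cmp037, channel=affiliate: max(624, 347) = 624.

624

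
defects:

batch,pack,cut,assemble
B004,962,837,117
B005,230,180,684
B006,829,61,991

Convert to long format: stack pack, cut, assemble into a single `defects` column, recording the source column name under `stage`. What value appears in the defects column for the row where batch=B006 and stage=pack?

829

Unpivoting turns each (batch, wide-column) pair into one long row.
The wide cell at row B006, column pack holds 829, so the long row (B006, pack) has defects=829.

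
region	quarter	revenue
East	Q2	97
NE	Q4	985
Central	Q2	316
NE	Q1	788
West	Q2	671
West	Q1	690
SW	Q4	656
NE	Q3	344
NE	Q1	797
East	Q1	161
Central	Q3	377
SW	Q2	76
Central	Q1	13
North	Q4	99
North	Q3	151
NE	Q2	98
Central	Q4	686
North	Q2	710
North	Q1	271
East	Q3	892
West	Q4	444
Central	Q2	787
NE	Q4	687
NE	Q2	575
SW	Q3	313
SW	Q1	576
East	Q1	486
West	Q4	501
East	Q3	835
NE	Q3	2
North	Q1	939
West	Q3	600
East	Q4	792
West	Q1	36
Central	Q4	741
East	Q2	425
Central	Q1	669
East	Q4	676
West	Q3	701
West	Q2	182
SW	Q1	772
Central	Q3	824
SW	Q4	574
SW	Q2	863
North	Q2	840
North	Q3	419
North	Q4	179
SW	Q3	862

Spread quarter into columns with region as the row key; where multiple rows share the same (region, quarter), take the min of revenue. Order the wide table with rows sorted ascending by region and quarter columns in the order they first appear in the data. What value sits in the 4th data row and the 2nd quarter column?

99

With rows sorted ascending by region, row 4 is region=North. quarter columns in first-appearance order: Q2, Q4, Q1, Q3; column 2 is Q4.
Long rows with region=North, quarter=Q4: min(99, 179) = 99.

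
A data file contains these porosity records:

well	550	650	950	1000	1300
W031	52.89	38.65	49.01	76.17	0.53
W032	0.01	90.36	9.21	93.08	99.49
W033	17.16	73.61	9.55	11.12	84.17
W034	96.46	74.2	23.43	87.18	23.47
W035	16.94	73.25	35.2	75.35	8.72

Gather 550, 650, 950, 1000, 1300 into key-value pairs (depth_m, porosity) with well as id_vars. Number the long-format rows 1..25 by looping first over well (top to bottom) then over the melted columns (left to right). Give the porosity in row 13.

9.55

25 rows total (5 × 5). Row 13: index ⌊(13-1)/5⌋ = 2 into well → W033; (13-1) mod 5 = 2 into the melted columns → 950.
So row 13 is (W033, 950, 9.55); porosity = 9.55.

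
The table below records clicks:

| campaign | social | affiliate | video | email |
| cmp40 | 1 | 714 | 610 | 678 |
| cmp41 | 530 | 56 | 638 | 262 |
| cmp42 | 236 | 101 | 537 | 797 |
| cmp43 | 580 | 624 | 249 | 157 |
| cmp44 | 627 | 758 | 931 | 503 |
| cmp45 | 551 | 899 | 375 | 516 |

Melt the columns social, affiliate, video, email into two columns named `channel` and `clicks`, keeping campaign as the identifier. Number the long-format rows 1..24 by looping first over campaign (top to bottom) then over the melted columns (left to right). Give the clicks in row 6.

56

24 rows total (6 × 4). Row 6: index ⌊(6-1)/4⌋ = 1 into campaign → cmp41; (6-1) mod 4 = 1 into the melted columns → affiliate.
So row 6 is (cmp41, affiliate, 56); clicks = 56.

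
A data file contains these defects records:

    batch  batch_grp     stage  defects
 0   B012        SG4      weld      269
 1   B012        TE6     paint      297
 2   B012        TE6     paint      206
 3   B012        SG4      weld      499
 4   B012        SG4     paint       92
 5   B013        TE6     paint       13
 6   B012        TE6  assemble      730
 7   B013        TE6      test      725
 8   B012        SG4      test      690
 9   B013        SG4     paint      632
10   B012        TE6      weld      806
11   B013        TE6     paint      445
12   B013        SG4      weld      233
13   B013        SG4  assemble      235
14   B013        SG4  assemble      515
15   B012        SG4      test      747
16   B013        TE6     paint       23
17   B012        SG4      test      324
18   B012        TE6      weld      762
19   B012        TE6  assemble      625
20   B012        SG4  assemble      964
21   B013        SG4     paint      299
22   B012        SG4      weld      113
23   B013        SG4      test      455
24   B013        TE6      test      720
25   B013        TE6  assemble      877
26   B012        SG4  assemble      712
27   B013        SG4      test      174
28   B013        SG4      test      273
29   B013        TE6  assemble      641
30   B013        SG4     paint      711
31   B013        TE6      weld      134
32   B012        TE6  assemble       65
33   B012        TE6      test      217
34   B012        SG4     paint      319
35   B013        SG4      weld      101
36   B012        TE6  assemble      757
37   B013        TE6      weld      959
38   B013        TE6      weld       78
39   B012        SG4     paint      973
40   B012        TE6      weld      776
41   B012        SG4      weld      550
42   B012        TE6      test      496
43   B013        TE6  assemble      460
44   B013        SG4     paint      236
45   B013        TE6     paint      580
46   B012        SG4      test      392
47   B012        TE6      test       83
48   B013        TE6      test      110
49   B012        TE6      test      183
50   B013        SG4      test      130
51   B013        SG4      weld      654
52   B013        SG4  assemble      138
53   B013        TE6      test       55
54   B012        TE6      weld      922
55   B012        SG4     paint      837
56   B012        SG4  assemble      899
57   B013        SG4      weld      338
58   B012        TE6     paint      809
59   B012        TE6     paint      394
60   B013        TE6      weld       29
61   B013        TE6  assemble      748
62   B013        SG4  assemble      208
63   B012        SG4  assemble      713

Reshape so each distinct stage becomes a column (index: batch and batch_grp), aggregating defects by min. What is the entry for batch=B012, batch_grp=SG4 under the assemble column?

Rows with batch=B012, batch_grp=SG4 and stage=assemble: defects values are 964, 712, 899, 713.
min(964, 712, 899, 713) = 712.

712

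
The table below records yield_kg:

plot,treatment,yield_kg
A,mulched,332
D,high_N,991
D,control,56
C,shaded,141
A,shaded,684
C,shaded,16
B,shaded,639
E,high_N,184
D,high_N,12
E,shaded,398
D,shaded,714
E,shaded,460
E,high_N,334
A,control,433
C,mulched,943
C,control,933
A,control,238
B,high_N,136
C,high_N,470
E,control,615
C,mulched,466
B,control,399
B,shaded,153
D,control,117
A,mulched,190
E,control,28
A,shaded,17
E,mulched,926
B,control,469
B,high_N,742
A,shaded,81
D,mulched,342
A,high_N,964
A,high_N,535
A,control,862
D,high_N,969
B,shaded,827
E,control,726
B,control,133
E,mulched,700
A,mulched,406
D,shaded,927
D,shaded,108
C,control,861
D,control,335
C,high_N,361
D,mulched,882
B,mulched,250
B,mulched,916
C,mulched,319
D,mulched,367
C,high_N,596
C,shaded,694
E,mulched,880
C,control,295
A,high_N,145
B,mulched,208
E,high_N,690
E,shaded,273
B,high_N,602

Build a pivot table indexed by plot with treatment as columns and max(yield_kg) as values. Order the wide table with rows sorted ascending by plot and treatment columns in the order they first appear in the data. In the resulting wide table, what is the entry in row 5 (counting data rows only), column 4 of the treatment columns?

With rows sorted ascending by plot, row 5 is plot=E. treatment columns in first-appearance order: mulched, high_N, control, shaded; column 4 is shaded.
Long rows with plot=E, treatment=shaded: max(398, 460, 273) = 460.

460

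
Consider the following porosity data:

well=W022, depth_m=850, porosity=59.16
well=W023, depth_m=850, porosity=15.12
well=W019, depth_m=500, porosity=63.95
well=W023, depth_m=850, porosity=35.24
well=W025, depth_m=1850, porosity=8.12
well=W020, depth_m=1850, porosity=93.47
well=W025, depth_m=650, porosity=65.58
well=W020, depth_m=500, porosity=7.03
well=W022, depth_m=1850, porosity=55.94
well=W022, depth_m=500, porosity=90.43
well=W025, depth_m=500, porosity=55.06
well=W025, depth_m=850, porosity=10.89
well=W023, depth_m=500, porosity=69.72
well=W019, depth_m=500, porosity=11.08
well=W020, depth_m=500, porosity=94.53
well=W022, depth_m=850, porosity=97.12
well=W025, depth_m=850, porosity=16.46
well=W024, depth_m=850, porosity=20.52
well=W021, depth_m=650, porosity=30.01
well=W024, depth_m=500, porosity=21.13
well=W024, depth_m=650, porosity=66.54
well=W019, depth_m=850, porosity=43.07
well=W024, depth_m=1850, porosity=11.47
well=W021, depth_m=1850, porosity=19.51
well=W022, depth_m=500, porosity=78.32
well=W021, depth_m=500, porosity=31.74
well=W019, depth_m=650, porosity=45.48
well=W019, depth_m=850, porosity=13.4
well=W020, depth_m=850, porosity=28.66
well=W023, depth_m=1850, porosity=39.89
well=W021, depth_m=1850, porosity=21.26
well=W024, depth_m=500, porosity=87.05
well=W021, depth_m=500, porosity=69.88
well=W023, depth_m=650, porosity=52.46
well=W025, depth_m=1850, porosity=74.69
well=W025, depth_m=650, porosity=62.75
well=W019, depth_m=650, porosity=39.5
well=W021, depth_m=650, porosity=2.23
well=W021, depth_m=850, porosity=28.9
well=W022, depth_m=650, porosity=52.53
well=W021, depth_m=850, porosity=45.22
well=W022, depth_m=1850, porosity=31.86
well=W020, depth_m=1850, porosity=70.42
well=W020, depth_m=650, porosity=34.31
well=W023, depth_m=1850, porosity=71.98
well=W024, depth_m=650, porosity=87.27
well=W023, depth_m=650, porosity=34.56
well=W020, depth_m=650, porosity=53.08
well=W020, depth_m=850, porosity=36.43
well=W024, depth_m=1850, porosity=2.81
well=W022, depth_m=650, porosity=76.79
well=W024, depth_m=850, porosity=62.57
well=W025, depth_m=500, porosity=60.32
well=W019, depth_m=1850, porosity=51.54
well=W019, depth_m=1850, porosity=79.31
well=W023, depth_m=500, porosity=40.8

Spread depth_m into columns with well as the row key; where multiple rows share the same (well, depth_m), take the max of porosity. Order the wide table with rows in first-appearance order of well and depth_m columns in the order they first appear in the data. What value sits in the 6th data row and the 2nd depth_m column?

87.05

With rows in first-appearance order of well, row 6 is well=W024. depth_m columns in first-appearance order: 850, 500, 1850, 650; column 2 is 500.
Long rows with well=W024, depth_m=500: max(21.13, 87.05) = 87.05.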